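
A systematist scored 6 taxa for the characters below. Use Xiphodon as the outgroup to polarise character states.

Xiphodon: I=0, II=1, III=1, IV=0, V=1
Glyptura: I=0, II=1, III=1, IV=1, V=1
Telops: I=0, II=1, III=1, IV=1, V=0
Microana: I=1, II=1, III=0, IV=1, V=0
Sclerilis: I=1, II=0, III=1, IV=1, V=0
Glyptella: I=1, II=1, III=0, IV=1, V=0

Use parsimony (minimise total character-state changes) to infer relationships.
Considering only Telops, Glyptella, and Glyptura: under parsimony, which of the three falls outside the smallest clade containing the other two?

Character polarity is set by the outgroup: the derived state is whichever differs from the outgroup's state, so for II, III, V the derived state is '0', and for the remaining characters it is '1'.
I: derived state '1' in Glyptella, Microana, and Sclerilis only — synapomorphy for {Glyptella, Microana, Sclerilis}.
II (derived state '0') is unique to Sclerilis (autapomorphy; uninformative for grouping).
Only Glyptella and Microana show the derived state '0' for III, supporting them as a clade.
IV (derived state '1') is shared by all ingroup taxa — unites the whole ingroup.
Only Glyptella, Microana, Sclerilis, and Telops show the derived state '0' for V, supporting them as a clade.
Most parsimonious ingroup topology: (Glyptura,(Telops,((Microana,Glyptella),Sclerilis))).
Telops and Glyptella share a more recent common ancestor with each other than either does with Glyptura, so Glyptura is the least closely related of the three.

Glyptura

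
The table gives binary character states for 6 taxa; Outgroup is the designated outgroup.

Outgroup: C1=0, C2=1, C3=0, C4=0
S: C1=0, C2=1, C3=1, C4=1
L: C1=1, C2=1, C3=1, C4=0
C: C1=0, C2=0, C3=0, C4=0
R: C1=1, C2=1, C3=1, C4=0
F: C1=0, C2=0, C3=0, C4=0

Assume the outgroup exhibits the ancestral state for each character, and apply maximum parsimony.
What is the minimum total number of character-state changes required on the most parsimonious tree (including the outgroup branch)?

4

Character polarity is set by the outgroup: the derived state is whichever differs from the outgroup's state, so for C2 the derived state is '0', and for the remaining characters it is '1'.
C1: derived state '1' in L and R only — synapomorphy for {L, R}.
Only C and F show the derived state '0' for C2, supporting them as a clade.
Only L, R, and S show the derived state '1' for C3, supporting them as a clade.
C4 (derived state '1') is unique to S (autapomorphy; uninformative for grouping).
Most parsimonious ingroup topology: ((S,(L,R)),(C,F)).
Changes per character on this tree: C1: 1; C2: 1; C3: 1; C4: 1.
Total = 4.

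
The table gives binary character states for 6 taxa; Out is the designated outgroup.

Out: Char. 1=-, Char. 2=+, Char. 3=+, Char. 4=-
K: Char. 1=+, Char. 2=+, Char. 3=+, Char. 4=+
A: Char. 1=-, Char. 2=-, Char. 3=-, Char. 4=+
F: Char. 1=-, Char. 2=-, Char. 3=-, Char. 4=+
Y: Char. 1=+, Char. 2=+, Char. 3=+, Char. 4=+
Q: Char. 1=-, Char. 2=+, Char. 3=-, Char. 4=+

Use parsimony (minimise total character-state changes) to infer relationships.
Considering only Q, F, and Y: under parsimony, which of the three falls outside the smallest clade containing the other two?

Character polarity is set by the outgroup: the derived state is whichever differs from the outgroup's state, so for Char. 2, Char. 3 the derived state is '-', and for the remaining characters it is '+'.
Char. 1: derived state '+' in K and Y only — synapomorphy for {K, Y}.
Char. 2: derived state '-' in A and F only — synapomorphy for {A, F}.
Char. 3 (derived state '-') is shared by A, F, and Q — a synapomorphy uniting that clade.
All ingroup taxa share the derived state '+' for Char. 4; it defines the ingroup but does not resolve relationships within it.
Most parsimonious ingroup topology: ((K,Y),((A,F),Q)).
F and Q share a more recent common ancestor with each other than either does with Y, so Y is the least closely related of the three.

Y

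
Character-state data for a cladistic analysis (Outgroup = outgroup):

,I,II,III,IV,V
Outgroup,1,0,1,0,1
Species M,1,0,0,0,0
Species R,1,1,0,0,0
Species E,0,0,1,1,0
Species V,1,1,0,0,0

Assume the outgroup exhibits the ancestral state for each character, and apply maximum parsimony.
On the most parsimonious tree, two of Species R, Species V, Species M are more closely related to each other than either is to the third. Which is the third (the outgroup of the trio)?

Species M

Character polarity is set by the outgroup: the derived state is whichever differs from the outgroup's state, so for I, III, V the derived state is '0', and for the remaining characters it is '1'.
I: derived state '0' in Species E only — an autapomorphy, so it tells us nothing about relationships among taxa.
Only Species R and Species V show the derived state '1' for II, supporting them as a clade.
Only Species M, Species R, and Species V show the derived state '0' for III, supporting them as a clade.
IV: derived state '1' in Species E only — an autapomorphy, so it tells us nothing about relationships among taxa.
V (derived state '0') is shared by all ingroup taxa — unites the whole ingroup.
Most parsimonious ingroup topology: ((Species M,(Species R,Species V)),Species E).
Species V and Species R share a more recent common ancestor with each other than either does with Species M, so Species M is the least closely related of the three.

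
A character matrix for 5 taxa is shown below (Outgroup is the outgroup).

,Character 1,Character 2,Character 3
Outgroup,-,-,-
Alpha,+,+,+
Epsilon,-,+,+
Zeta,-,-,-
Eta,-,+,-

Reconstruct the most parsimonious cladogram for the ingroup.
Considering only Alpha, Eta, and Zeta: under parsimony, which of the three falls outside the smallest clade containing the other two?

The outgroup has state '-' for every character, so '+' is the derived state throughout.
Character 1 (derived state '+') is unique to Alpha (autapomorphy; uninformative for grouping).
Character 2: derived state '+' in Alpha, Epsilon, and Eta only — synapomorphy for {Alpha, Epsilon, Eta}.
Character 3 (derived state '+') is shared by Alpha and Epsilon — a synapomorphy uniting that clade.
Most parsimonious ingroup topology: (((Alpha,Epsilon),Eta),Zeta).
Alpha and Eta share a more recent common ancestor with each other than either does with Zeta, so Zeta is the least closely related of the three.

Zeta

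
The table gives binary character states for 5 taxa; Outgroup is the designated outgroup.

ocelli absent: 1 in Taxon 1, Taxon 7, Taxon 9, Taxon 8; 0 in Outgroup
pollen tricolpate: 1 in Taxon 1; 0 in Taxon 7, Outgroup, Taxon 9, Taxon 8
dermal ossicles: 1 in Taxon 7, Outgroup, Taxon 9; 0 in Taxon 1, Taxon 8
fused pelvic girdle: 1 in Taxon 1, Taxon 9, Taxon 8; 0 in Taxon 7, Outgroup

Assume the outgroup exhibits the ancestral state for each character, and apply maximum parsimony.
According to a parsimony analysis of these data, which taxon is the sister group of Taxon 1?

Character polarity is set by the outgroup: the derived state is whichever differs from the outgroup's state, so for dermal ossicles the derived state is '0', and for the remaining characters it is '1'.
All ingroup taxa share the derived state '1' for ocelli absent; it defines the ingroup but does not resolve relationships within it.
pollen tricolpate: derived state '1' in Taxon 1 only — an autapomorphy, so it tells us nothing about relationships among taxa.
Only Taxon 1 and Taxon 8 show the derived state '0' for dermal ossicles, supporting them as a clade.
Only Taxon 1, Taxon 8, and Taxon 9 show the derived state '1' for fused pelvic girdle, supporting them as a clade.
Most parsimonious ingroup topology: ((Taxon 9,(Taxon 8,Taxon 1)),Taxon 7).
Taxon 1 and Taxon 8 form a cherry on this tree, so they are sister taxa.

Taxon 8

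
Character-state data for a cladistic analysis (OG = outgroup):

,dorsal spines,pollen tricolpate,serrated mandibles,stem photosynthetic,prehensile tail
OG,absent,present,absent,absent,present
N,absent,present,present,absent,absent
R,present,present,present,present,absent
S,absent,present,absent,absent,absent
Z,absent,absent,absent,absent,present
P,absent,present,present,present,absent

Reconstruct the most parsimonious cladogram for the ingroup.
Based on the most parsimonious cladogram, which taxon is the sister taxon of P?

R

Character polarity is set by the outgroup: the derived state is whichever differs from the outgroup's state, so for pollen tricolpate, prehensile tail the derived state is 'absent', and for the remaining characters it is 'present'.
dorsal spines (derived state 'present') is unique to R (autapomorphy; uninformative for grouping).
pollen tricolpate (derived state 'absent') is unique to Z (autapomorphy; uninformative for grouping).
serrated mandibles: derived state 'present' in N, P, and R only — synapomorphy for {N, P, R}.
stem photosynthetic (derived state 'present') is shared by P and R — a synapomorphy uniting that clade.
prehensile tail: derived state 'absent' in N, P, R, and S only — synapomorphy for {N, P, R, S}.
Most parsimonious ingroup topology: ((((R,P),N),S),Z).
P and R form a cherry on this tree, so they are sister taxa.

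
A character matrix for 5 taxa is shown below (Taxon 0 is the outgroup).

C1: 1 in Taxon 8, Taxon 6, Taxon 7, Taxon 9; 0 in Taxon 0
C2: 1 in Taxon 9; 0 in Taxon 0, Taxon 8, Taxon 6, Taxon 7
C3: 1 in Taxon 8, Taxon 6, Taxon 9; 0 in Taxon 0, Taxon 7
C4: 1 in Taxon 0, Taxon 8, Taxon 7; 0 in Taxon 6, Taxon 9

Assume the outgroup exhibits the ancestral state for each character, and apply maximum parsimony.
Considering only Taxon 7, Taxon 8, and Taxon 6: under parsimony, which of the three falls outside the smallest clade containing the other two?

Character polarity is set by the outgroup: the derived state is whichever differs from the outgroup's state, so for C4 the derived state is '0', and for the remaining characters it is '1'.
C1 (derived state '1') is shared by all ingroup taxa — unites the whole ingroup.
C2 (derived state '1') is unique to Taxon 9 (autapomorphy; uninformative for grouping).
C3: derived state '1' in Taxon 6, Taxon 8, and Taxon 9 only — synapomorphy for {Taxon 6, Taxon 8, Taxon 9}.
C4: derived state '0' in Taxon 6 and Taxon 9 only — synapomorphy for {Taxon 6, Taxon 9}.
Most parsimonious ingroup topology: ((Taxon 8,(Taxon 6,Taxon 9)),Taxon 7).
Taxon 6 and Taxon 8 share a more recent common ancestor with each other than either does with Taxon 7, so Taxon 7 is the least closely related of the three.

Taxon 7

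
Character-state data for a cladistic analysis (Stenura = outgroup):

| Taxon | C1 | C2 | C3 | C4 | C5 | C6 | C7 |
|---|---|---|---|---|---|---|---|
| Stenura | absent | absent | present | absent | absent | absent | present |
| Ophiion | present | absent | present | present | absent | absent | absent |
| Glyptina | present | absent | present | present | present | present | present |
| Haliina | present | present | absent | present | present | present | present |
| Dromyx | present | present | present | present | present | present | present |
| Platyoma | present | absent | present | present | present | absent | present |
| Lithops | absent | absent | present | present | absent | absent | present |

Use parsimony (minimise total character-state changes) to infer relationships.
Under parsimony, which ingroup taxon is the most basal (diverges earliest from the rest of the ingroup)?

Lithops

Character polarity is set by the outgroup: the derived state is whichever differs from the outgroup's state, so for C3, C7 the derived state is 'absent', and for the remaining characters it is 'present'.
Only Dromyx, Glyptina, Haliina, Ophiion, and Platyoma show the derived state 'present' for C1, supporting them as a clade.
C2 (derived state 'present') is shared by Dromyx and Haliina — a synapomorphy uniting that clade.
C3: derived state 'absent' in Haliina only — an autapomorphy, so it tells us nothing about relationships among taxa.
All ingroup taxa share the derived state 'present' for C4; it defines the ingroup but does not resolve relationships within it.
Only Dromyx, Glyptina, Haliina, and Platyoma show the derived state 'present' for C5, supporting them as a clade.
Only Dromyx, Glyptina, and Haliina show the derived state 'present' for C6, supporting them as a clade.
C7 (derived state 'absent') is unique to Ophiion (autapomorphy; uninformative for grouping).
Most parsimonious ingroup topology: ((Ophiion,((Glyptina,(Haliina,Dromyx)),Platyoma)),Lithops).
Lithops is sister to the clade containing all other ingroup taxa, so it is the earliest-diverging (most basal) ingroup lineage.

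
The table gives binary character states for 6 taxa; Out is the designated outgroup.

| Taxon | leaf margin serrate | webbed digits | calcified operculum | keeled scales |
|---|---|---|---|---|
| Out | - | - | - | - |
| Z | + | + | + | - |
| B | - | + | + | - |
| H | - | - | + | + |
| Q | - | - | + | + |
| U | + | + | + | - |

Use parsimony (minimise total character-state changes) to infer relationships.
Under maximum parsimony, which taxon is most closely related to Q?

H

The outgroup has state '-' for every character, so '+' is the derived state throughout.
Only U and Z show the derived state '+' for leaf margin serrate, supporting them as a clade.
webbed digits (derived state '+') is shared by B, U, and Z — a synapomorphy uniting that clade.
All ingroup taxa share the derived state '+' for calcified operculum; it defines the ingroup but does not resolve relationships within it.
Only H and Q show the derived state '+' for keeled scales, supporting them as a clade.
Most parsimonious ingroup topology: (((Z,U),B),(H,Q)).
Q and H form a cherry on this tree, so they are sister taxa.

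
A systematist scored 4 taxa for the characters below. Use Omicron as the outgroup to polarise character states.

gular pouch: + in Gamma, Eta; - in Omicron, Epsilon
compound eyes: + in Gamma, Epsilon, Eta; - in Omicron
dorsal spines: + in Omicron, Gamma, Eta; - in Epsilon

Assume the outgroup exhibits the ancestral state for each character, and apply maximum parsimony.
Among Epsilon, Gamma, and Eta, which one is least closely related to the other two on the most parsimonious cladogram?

Character polarity is set by the outgroup: the derived state is whichever differs from the outgroup's state, so for dorsal spines the derived state is '-', and for the remaining characters it is '+'.
gular pouch (derived state '+') is shared by Eta and Gamma — a synapomorphy uniting that clade.
compound eyes (derived state '+') is shared by all ingroup taxa — unites the whole ingroup.
dorsal spines (derived state '-') is unique to Epsilon (autapomorphy; uninformative for grouping).
Most parsimonious ingroup topology: ((Gamma,Eta),Epsilon).
Eta and Gamma share a more recent common ancestor with each other than either does with Epsilon, so Epsilon is the least closely related of the three.

Epsilon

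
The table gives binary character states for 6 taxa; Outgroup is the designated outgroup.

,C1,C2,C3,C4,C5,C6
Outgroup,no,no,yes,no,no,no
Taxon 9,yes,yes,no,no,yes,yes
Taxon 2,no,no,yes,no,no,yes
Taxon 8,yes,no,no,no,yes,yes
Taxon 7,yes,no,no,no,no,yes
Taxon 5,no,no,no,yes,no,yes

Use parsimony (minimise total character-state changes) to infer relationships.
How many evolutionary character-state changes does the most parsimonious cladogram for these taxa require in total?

6

Character polarity is set by the outgroup: the derived state is whichever differs from the outgroup's state, so for C3 the derived state is 'no', and for the remaining characters it is 'yes'.
C1: derived state 'yes' in Taxon 7, Taxon 8, and Taxon 9 only — synapomorphy for {Taxon 7, Taxon 8, Taxon 9}.
C2: derived state 'yes' in Taxon 9 only — an autapomorphy, so it tells us nothing about relationships among taxa.
Only Taxon 5, Taxon 7, Taxon 8, and Taxon 9 show the derived state 'no' for C3, supporting them as a clade.
C4 (derived state 'yes') is unique to Taxon 5 (autapomorphy; uninformative for grouping).
Only Taxon 8 and Taxon 9 show the derived state 'yes' for C5, supporting them as a clade.
C6 (derived state 'yes') is shared by all ingroup taxa — unites the whole ingroup.
Most parsimonious ingroup topology: ((((Taxon 9,Taxon 8),Taxon 7),Taxon 5),Taxon 2).
Changes per character on this tree: C1: 1; C2: 1; C3: 1; C4: 1; C5: 1; C6: 1.
Total = 6.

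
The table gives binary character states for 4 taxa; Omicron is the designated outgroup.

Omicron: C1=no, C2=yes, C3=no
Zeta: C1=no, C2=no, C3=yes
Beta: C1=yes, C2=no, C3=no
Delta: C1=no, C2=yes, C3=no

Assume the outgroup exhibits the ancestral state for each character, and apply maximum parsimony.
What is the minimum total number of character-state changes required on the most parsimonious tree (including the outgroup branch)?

3

Character polarity is set by the outgroup: the derived state is whichever differs from the outgroup's state, so for C2 the derived state is 'no', and for the remaining characters it is 'yes'.
C1 (derived state 'yes') is unique to Beta (autapomorphy; uninformative for grouping).
C2: derived state 'no' in Beta and Zeta only — synapomorphy for {Beta, Zeta}.
C3 (derived state 'yes') is unique to Zeta (autapomorphy; uninformative for grouping).
Most parsimonious ingroup topology: ((Zeta,Beta),Delta).
Changes per character on this tree: C1: 1; C2: 1; C3: 1.
Total = 3.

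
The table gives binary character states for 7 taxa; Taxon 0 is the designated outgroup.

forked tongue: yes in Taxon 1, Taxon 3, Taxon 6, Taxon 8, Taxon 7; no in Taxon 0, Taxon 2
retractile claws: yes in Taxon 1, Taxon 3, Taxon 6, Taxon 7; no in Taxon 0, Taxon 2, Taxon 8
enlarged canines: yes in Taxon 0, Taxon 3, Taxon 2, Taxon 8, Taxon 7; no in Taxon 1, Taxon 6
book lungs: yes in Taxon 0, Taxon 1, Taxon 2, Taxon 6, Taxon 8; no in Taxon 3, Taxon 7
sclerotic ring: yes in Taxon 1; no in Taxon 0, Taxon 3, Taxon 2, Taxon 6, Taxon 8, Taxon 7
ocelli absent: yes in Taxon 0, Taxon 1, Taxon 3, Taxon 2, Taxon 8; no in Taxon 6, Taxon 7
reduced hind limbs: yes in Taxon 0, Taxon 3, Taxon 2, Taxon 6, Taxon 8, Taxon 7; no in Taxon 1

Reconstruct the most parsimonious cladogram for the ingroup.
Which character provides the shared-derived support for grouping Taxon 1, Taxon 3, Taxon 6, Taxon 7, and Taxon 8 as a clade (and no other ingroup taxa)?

Character polarity is set by the outgroup: the derived state is whichever differs from the outgroup's state, so for enlarged canines, book lungs, ocelli absent, reduced hind limbs the derived state is 'no', and for the remaining characters it is 'yes'.
forked tongue (derived state 'yes') is shared by Taxon 1, Taxon 3, Taxon 6, Taxon 7, and Taxon 8 — a synapomorphy uniting that clade.
retractile claws: derived state 'yes' in Taxon 1, Taxon 3, Taxon 6, and Taxon 7 only — synapomorphy for {Taxon 1, Taxon 3, Taxon 6, Taxon 7}.
enlarged canines (derived state 'no') is shared by Taxon 1 and Taxon 6 — a synapomorphy uniting that clade.
Only Taxon 3 and Taxon 7 show the derived state 'no' for book lungs, supporting them as a clade.
sclerotic ring (derived state 'yes') is unique to Taxon 1 (autapomorphy; uninformative for grouping).
ocelli absent groups Taxon 6 and Taxon 7, which is incompatible with the clades supported by the remaining characters; treating it as convergent (homoplasy) costs fewer steps than any alternative tree.
reduced hind limbs: derived state 'no' in Taxon 1 only — an autapomorphy, so it tells us nothing about relationships among taxa.
Most parsimonious ingroup topology: ((((Taxon 1,Taxon 6),(Taxon 3,Taxon 7)),Taxon 8),Taxon 2).
The clade {Taxon 1, Taxon 3, Taxon 6, Taxon 7, Taxon 8} is supported by forked tongue: its derived state 'yes' occurs in exactly those taxa and in no other taxon (including the outgroup).

forked tongue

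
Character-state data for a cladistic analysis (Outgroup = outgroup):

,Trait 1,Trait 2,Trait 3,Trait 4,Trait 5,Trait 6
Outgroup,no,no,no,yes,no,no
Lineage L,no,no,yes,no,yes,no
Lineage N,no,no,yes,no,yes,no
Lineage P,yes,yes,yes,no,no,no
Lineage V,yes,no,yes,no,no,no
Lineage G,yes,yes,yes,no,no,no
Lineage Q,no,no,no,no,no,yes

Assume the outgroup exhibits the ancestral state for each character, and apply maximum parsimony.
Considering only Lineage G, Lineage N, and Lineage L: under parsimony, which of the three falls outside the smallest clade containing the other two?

Lineage G

Character polarity is set by the outgroup: the derived state is whichever differs from the outgroup's state, so for Trait 4 the derived state is 'no', and for the remaining characters it is 'yes'.
Trait 1 (derived state 'yes') is shared by Lineage G, Lineage P, and Lineage V — a synapomorphy uniting that clade.
Trait 2: derived state 'yes' in Lineage G and Lineage P only — synapomorphy for {Lineage G, Lineage P}.
Trait 3 (derived state 'yes') is shared by Lineage G, Lineage L, Lineage N, Lineage P, and Lineage V — a synapomorphy uniting that clade.
Trait 4 (derived state 'no') is shared by all ingroup taxa — unites the whole ingroup.
Trait 5: derived state 'yes' in Lineage L and Lineage N only — synapomorphy for {Lineage L, Lineage N}.
Trait 6: derived state 'yes' in Lineage Q only — an autapomorphy, so it tells us nothing about relationships among taxa.
Most parsimonious ingroup topology: (((Lineage L,Lineage N),((Lineage P,Lineage G),Lineage V)),Lineage Q).
Lineage N and Lineage L share a more recent common ancestor with each other than either does with Lineage G, so Lineage G is the least closely related of the three.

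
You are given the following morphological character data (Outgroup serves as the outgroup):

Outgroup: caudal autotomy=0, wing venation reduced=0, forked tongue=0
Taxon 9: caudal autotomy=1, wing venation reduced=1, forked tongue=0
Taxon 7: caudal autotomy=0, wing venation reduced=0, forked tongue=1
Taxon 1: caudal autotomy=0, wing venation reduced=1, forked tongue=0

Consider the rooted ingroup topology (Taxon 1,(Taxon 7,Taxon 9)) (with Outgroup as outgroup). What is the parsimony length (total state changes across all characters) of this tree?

Map each character onto (Taxon 1,(Taxon 7,Taxon 9)) (rooted by Outgroup) and count the minimum state changes it requires (Fitch parsimony):
caudal autotomy: 1; wing venation reduced: 2; forked tongue: 1.
Total tree length = 4.

4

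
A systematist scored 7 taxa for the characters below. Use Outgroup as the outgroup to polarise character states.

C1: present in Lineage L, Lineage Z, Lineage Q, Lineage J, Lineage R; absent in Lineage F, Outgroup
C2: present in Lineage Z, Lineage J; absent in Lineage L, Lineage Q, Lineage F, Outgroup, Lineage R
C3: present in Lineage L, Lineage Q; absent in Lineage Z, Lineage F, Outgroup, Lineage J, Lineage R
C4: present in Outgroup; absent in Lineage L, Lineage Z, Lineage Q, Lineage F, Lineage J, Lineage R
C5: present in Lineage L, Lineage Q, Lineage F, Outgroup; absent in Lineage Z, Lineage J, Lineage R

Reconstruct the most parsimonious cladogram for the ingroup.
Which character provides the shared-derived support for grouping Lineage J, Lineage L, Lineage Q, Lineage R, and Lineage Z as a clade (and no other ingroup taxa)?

C1

Character polarity is set by the outgroup: the derived state is whichever differs from the outgroup's state, so for C4, C5 the derived state is 'absent', and for the remaining characters it is 'present'.
C1: derived state 'present' in Lineage J, Lineage L, Lineage Q, Lineage R, and Lineage Z only — synapomorphy for {Lineage J, Lineage L, Lineage Q, Lineage R, Lineage Z}.
C2 (derived state 'present') is shared by Lineage J and Lineage Z — a synapomorphy uniting that clade.
C3 (derived state 'present') is shared by Lineage L and Lineage Q — a synapomorphy uniting that clade.
C4 (derived state 'absent') is shared by all ingroup taxa — unites the whole ingroup.
C5: derived state 'absent' in Lineage J, Lineage R, and Lineage Z only — synapomorphy for {Lineage J, Lineage R, Lineage Z}.
Most parsimonious ingroup topology: ((((Lineage Z,Lineage J),Lineage R),(Lineage Q,Lineage L)),Lineage F).
The clade {Lineage J, Lineage L, Lineage Q, Lineage R, Lineage Z} is supported by C1: its derived state 'present' occurs in exactly those taxa and in no other taxon (including the outgroup).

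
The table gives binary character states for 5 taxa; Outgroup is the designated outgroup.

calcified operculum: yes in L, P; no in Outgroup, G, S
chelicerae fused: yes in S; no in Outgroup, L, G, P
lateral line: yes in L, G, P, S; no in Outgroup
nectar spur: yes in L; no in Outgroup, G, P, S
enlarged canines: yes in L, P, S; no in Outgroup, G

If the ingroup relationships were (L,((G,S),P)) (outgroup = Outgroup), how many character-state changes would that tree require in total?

7

Map each character onto (L,((G,S),P)) (rooted by Outgroup) and count the minimum state changes it requires (Fitch parsimony):
calcified operculum: 2; chelicerae fused: 1; lateral line: 1; nectar spur: 1; enlarged canines: 2.
Total tree length = 7.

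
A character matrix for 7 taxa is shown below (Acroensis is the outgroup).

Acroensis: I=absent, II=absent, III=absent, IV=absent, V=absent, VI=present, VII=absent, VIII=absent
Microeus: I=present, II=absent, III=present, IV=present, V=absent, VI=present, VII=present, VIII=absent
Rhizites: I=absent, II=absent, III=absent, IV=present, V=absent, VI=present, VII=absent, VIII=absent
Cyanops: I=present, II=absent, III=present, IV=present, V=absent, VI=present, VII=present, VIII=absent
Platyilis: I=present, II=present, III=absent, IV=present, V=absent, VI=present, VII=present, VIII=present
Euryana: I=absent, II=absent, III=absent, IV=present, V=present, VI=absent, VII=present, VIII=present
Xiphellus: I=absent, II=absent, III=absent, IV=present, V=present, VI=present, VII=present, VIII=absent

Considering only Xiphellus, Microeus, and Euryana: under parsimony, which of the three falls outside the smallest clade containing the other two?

Character polarity is set by the outgroup: the derived state is whichever differs from the outgroup's state, so for VI the derived state is 'absent', and for the remaining characters it is 'present'.
Only Cyanops, Microeus, and Platyilis show the derived state 'present' for I, supporting them as a clade.
II: derived state 'present' in Platyilis only — an autapomorphy, so it tells us nothing about relationships among taxa.
Only Cyanops and Microeus show the derived state 'present' for III, supporting them as a clade.
All ingroup taxa share the derived state 'present' for IV; it defines the ingroup but does not resolve relationships within it.
V (derived state 'present') is shared by Euryana and Xiphellus — a synapomorphy uniting that clade.
VI (derived state 'absent') is unique to Euryana (autapomorphy; uninformative for grouping).
VII: derived state 'present' in Cyanops, Euryana, Microeus, Platyilis, and Xiphellus only — synapomorphy for {Cyanops, Euryana, Microeus, Platyilis, Xiphellus}.
VIII (state 'present') occurs in Euryana and Platyilis but conflicts with the nesting implied by the other characters — most parsimoniously interpreted as homoplasy.
Most parsimonious ingroup topology: ((((Microeus,Cyanops),Platyilis),(Euryana,Xiphellus)),Rhizites).
Xiphellus and Euryana share a more recent common ancestor with each other than either does with Microeus, so Microeus is the least closely related of the three.

Microeus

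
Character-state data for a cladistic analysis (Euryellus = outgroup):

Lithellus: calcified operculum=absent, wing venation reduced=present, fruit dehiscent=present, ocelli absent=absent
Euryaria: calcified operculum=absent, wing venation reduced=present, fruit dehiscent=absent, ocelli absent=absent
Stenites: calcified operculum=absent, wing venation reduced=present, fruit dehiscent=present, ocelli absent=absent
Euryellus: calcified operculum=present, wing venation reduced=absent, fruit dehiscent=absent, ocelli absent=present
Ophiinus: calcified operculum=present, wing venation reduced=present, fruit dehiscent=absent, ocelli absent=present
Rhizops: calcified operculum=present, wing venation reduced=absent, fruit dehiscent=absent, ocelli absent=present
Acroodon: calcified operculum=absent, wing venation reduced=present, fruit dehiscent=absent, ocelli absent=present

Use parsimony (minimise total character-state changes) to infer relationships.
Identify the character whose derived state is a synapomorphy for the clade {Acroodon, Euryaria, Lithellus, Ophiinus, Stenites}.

Character polarity is set by the outgroup: the derived state is whichever differs from the outgroup's state, so for calcified operculum, ocelli absent the derived state is 'absent', and for the remaining characters it is 'present'.
calcified operculum (derived state 'absent') is shared by Acroodon, Euryaria, Lithellus, and Stenites — a synapomorphy uniting that clade.
Only Acroodon, Euryaria, Lithellus, Ophiinus, and Stenites show the derived state 'present' for wing venation reduced, supporting them as a clade.
fruit dehiscent: derived state 'present' in Lithellus and Stenites only — synapomorphy for {Lithellus, Stenites}.
ocelli absent (derived state 'absent') is shared by Euryaria, Lithellus, and Stenites — a synapomorphy uniting that clade.
Most parsimonious ingroup topology: (Rhizops,((((Lithellus,Stenites),Euryaria),Acroodon),Ophiinus)).
The clade {Acroodon, Euryaria, Lithellus, Ophiinus, Stenites} is supported by wing venation reduced: its derived state 'present' occurs in exactly those taxa and in no other taxon (including the outgroup).

wing venation reduced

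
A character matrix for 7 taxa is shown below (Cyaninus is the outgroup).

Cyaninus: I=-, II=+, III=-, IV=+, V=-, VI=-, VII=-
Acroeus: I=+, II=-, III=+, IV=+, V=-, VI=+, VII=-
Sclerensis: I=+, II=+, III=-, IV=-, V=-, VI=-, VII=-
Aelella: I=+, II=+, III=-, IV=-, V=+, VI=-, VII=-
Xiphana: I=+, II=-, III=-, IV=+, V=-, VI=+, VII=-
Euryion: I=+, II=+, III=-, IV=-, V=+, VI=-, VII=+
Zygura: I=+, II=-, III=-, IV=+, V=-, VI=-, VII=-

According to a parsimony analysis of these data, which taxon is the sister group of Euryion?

Character polarity is set by the outgroup: the derived state is whichever differs from the outgroup's state, so for II, IV the derived state is '-', and for the remaining characters it is '+'.
I (derived state '+') is shared by all ingroup taxa — unites the whole ingroup.
Only Acroeus, Xiphana, and Zygura show the derived state '-' for II, supporting them as a clade.
III (derived state '+') is unique to Acroeus (autapomorphy; uninformative for grouping).
IV (derived state '-') is shared by Aelella, Euryion, and Sclerensis — a synapomorphy uniting that clade.
V: derived state '+' in Aelella and Euryion only — synapomorphy for {Aelella, Euryion}.
Only Acroeus and Xiphana show the derived state '+' for VI, supporting them as a clade.
VII (derived state '+') is unique to Euryion (autapomorphy; uninformative for grouping).
Most parsimonious ingroup topology: (((Acroeus,Xiphana),Zygura),(Sclerensis,(Aelella,Euryion))).
Euryion and Aelella form a cherry on this tree, so they are sister taxa.

Aelella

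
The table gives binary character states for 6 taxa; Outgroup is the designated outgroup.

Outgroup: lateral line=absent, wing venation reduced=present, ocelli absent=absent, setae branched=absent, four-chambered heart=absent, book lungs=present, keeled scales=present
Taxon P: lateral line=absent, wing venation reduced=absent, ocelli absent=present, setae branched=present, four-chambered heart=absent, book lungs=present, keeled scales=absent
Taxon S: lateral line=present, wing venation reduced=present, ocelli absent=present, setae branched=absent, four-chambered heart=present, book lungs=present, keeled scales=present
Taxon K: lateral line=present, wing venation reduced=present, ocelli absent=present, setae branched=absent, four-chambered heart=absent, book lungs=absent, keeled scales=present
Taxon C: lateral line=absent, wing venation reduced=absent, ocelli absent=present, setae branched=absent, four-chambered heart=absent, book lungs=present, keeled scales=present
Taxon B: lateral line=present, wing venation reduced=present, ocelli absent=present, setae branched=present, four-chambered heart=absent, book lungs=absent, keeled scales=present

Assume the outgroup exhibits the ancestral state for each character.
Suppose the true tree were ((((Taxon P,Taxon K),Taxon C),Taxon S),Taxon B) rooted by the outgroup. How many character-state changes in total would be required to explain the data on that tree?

Map each character onto ((((Taxon P,Taxon K),Taxon C),Taxon S),Taxon B) (rooted by Outgroup) and count the minimum state changes it requires (Fitch parsimony):
lateral line: 3; wing venation reduced: 2; ocelli absent: 1; setae branched: 2; four-chambered heart: 1; book lungs: 2; keeled scales: 1.
Total tree length = 12.

12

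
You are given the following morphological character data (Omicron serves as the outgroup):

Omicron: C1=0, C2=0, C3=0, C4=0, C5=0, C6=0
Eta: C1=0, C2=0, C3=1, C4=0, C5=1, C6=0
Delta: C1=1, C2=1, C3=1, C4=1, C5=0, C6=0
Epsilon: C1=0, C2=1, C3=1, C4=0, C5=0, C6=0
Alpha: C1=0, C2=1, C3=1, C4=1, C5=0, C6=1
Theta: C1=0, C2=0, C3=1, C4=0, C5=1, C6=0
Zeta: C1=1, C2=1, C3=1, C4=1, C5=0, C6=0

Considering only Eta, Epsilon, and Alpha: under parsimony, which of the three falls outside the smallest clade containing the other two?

Eta

The outgroup has state '0' for every character, so '1' is the derived state throughout.
C1 (derived state '1') is shared by Delta and Zeta — a synapomorphy uniting that clade.
C2 (derived state '1') is shared by Alpha, Delta, Epsilon, and Zeta — a synapomorphy uniting that clade.
All ingroup taxa share the derived state '1' for C3; it defines the ingroup but does not resolve relationships within it.
Only Alpha, Delta, and Zeta show the derived state '1' for C4, supporting them as a clade.
Only Eta and Theta show the derived state '1' for C5, supporting them as a clade.
C6: derived state '1' in Alpha only — an autapomorphy, so it tells us nothing about relationships among taxa.
Most parsimonious ingroup topology: ((Eta,Theta),(((Delta,Zeta),Alpha),Epsilon)).
Alpha and Epsilon share a more recent common ancestor with each other than either does with Eta, so Eta is the least closely related of the three.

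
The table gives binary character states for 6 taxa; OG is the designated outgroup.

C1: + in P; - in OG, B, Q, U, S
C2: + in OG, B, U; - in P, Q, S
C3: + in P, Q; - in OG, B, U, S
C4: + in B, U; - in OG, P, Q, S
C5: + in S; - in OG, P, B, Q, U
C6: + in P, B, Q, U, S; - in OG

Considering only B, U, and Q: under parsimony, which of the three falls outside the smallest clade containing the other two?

Q

Character polarity is set by the outgroup: the derived state is whichever differs from the outgroup's state, so for C2 the derived state is '-', and for the remaining characters it is '+'.
C1: derived state '+' in P only — an autapomorphy, so it tells us nothing about relationships among taxa.
Only P, Q, and S show the derived state '-' for C2, supporting them as a clade.
Only P and Q show the derived state '+' for C3, supporting them as a clade.
Only B and U show the derived state '+' for C4, supporting them as a clade.
C5 (derived state '+') is unique to S (autapomorphy; uninformative for grouping).
C6 (derived state '+') is shared by all ingroup taxa — unites the whole ingroup.
Most parsimonious ingroup topology: (((P,Q),S),(B,U)).
B and U share a more recent common ancestor with each other than either does with Q, so Q is the least closely related of the three.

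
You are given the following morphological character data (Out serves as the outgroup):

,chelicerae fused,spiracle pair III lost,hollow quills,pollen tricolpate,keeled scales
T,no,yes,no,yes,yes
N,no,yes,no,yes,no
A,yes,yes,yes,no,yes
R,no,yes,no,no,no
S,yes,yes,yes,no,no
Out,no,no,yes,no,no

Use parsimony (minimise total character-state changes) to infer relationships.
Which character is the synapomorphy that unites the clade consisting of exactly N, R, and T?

hollow quills

Character polarity is set by the outgroup: the derived state is whichever differs from the outgroup's state, so for hollow quills the derived state is 'no', and for the remaining characters it is 'yes'.
chelicerae fused: derived state 'yes' in A and S only — synapomorphy for {A, S}.
spiracle pair III lost (derived state 'yes') is shared by all ingroup taxa — unites the whole ingroup.
hollow quills (derived state 'no') is shared by N, R, and T — a synapomorphy uniting that clade.
pollen tricolpate: derived state 'yes' in N and T only — synapomorphy for {N, T}.
keeled scales (state 'yes') occurs in A and T but conflicts with the nesting implied by the other characters — most parsimoniously interpreted as homoplasy.
Most parsimonious ingroup topology: ((R,(T,N)),(S,A)).
The clade {N, R, T} is supported by hollow quills: its derived state 'no' occurs in exactly those taxa and in no other taxon (including the outgroup).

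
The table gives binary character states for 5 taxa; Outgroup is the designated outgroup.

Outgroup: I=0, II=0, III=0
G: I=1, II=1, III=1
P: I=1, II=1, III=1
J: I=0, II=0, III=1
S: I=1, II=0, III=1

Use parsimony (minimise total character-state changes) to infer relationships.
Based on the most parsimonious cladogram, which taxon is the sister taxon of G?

P

The outgroup has state '0' for every character, so '1' is the derived state throughout.
I: derived state '1' in G, P, and S only — synapomorphy for {G, P, S}.
II (derived state '1') is shared by G and P — a synapomorphy uniting that clade.
III (derived state '1') is shared by all ingroup taxa — unites the whole ingroup.
Most parsimonious ingroup topology: (((P,G),S),J).
G and P form a cherry on this tree, so they are sister taxa.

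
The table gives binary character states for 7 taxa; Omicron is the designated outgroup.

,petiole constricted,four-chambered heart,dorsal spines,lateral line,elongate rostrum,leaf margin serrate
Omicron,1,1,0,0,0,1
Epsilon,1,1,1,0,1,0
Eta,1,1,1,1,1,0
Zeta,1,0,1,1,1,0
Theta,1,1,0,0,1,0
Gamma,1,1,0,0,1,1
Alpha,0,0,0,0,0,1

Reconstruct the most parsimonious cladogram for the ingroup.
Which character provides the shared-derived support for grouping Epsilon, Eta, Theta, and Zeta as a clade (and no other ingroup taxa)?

Character polarity is set by the outgroup: the derived state is whichever differs from the outgroup's state, so for petiole constricted, four-chambered heart, leaf margin serrate the derived state is '0', and for the remaining characters it is '1'.
petiole constricted: derived state '0' in Alpha only — an autapomorphy, so it tells us nothing about relationships among taxa.
four-chambered heart (state '0') occurs in Alpha and Zeta but conflicts with the nesting implied by the other characters — most parsimoniously interpreted as homoplasy.
dorsal spines (derived state '1') is shared by Epsilon, Eta, and Zeta — a synapomorphy uniting that clade.
lateral line (derived state '1') is shared by Eta and Zeta — a synapomorphy uniting that clade.
elongate rostrum (derived state '1') is shared by Epsilon, Eta, Gamma, Theta, and Zeta — a synapomorphy uniting that clade.
leaf margin serrate (derived state '0') is shared by Epsilon, Eta, Theta, and Zeta — a synapomorphy uniting that clade.
Most parsimonious ingroup topology: ((((Epsilon,(Eta,Zeta)),Theta),Gamma),Alpha).
The clade {Epsilon, Eta, Theta, Zeta} is supported by leaf margin serrate: its derived state '0' occurs in exactly those taxa and in no other taxon (including the outgroup).

leaf margin serrate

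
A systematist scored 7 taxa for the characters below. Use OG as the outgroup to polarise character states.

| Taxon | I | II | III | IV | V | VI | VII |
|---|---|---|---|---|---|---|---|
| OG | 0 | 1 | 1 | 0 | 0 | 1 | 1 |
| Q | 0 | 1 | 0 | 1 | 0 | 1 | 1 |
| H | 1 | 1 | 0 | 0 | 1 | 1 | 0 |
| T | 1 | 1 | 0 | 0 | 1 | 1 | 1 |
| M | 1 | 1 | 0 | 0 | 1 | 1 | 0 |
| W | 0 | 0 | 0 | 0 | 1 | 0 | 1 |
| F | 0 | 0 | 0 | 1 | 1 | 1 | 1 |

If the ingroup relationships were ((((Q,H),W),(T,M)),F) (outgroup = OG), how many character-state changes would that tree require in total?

Map each character onto ((((Q,H),W),(T,M)),F) (rooted by OG) and count the minimum state changes it requires (Fitch parsimony):
I: 2; II: 2; III: 1; IV: 2; V: 2; VI: 1; VII: 2.
Total tree length = 12.

12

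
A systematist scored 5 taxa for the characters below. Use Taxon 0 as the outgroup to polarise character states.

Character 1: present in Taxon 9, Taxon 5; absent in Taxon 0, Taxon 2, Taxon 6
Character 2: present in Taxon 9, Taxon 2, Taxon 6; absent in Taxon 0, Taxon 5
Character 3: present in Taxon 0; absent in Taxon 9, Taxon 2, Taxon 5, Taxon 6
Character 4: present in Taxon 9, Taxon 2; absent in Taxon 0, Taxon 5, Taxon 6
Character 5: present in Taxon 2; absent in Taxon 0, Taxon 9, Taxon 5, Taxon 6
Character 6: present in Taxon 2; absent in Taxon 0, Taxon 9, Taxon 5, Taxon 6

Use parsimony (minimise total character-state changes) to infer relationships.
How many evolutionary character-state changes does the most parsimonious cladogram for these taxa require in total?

Character polarity is set by the outgroup: the derived state is whichever differs from the outgroup's state, so for Character 3 the derived state is 'absent', and for the remaining characters it is 'present'.
Character 1 groups Taxon 5 and Taxon 9, which is incompatible with the clades supported by the remaining characters; treating it as convergent (homoplasy) costs fewer steps than any alternative tree.
Only Taxon 2, Taxon 6, and Taxon 9 show the derived state 'present' for Character 2, supporting them as a clade.
Character 3 (derived state 'absent') is shared by all ingroup taxa — unites the whole ingroup.
Only Taxon 2 and Taxon 9 show the derived state 'present' for Character 4, supporting them as a clade.
Character 5 (derived state 'present') is unique to Taxon 2 (autapomorphy; uninformative for grouping).
Character 6 (derived state 'present') is unique to Taxon 2 (autapomorphy; uninformative for grouping).
Most parsimonious ingroup topology: (((Taxon 9,Taxon 2),Taxon 6),Taxon 5).
Changes per character on this tree: Character 1: 2; Character 2: 1; Character 3: 1; Character 4: 1; Character 5: 1; Character 6: 1.
Total = 7.

7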